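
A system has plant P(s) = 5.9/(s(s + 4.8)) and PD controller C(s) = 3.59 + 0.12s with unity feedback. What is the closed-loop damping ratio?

ζ = 0.598

Forward path: (3.59 + 0.12s)·5.9/(s(s+4.8)). The closed-loop characteristic equation is s² + (4.8 + 5.9·0.12)s + 5.9·3.59 = 0.
That is s² + 5.508s + 21.18 = 0, so ω_n = 4.602 rad/s and ζ = 5.508/(2·4.602) = 0.5984.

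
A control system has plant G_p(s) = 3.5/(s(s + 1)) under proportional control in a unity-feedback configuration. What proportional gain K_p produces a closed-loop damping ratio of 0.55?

Closed-loop characteristic equation: s² + 1s + K_p·3.5 = 0.
So ω_n = √(3.5K_p) and 2ζω_n = 1, giving ζ = 1/(2√(3.5K_p)).
Setting ζ = 0.55: √(3.5K_p) = 1/(2·0.55) = 0.9091, so K_p = 0.8264/3.5 = 0.236.

K_p = 0.236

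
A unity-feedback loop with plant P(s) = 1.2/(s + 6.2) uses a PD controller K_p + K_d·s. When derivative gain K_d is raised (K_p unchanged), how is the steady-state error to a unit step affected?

K_d affects only the transient (the s-coefficient); the DC loop gain, and hence e_ss, depends only on K_p.

unchanged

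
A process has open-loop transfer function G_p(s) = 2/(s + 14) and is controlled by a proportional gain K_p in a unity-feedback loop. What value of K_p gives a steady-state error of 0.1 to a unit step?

For a type-0 loop with proportional control, e_ss = 1/(1 + K_p·G_p(0)).
G_p(0) = 0.1429. Require 1/(1 + K_p·0.1429) = 0.1, so 1 + 0.1429·K_p = 10.
K_p = (10 − 1)/0.1429 = 63.

K_p = 63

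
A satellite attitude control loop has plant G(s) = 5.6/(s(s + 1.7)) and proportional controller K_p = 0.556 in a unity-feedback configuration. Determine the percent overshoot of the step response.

17.8%

Closed-loop characteristic equation: s² + 1.7s + 3.114 = 0, so ω_n = 1.765 rad/s and ζ = 1.7/(2·1.765) = 0.4817.
%OS = 100·exp(−πζ/√(1−ζ²)) = 100·exp(−π·0.4817/√0.768) = 17.8%.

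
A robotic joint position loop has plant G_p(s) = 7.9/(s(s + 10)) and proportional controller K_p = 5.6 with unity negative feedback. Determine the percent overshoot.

The closed-loop denominator s² + 10s + 44.24 gives ω_n = √44.24 = 6.651 and ζ = 10/(2ω_n) = 0.7517.
%OS = 100·exp(−πζ/√(1−ζ²)) = 100·exp(−π·0.7517/√0.4349) = 2.78%.

2.78%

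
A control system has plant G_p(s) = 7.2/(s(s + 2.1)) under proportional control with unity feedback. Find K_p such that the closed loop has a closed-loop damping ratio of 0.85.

K_p = 0.212

Closed-loop characteristic equation: s² + 2.1s + K_p·7.2 = 0.
So ω_n = √(7.2K_p) and 2ζω_n = 2.1, giving ζ = 2.1/(2√(7.2K_p)).
Setting ζ = 0.85: √(7.2K_p) = 2.1/(2·0.85) = 1.235, so K_p = 1.526/7.2 = 0.212.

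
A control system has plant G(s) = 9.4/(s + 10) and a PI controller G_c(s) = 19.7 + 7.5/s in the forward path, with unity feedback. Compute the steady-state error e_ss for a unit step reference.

The open loop G_c(s)G(s) has a pole at the origin (type 1), so the static position error constant is infinite and e_ss = 1/(1+∞) = 0.

0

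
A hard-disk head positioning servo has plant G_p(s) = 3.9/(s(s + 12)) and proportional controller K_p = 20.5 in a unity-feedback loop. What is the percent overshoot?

From 1 + K_pG_p(s) = 0: s² + 12s + 79.95 = 0 ⇒ ω_n = 8.941, ζ = 0.671.
%OS = 100·exp(−πζ/√(1−ζ²)) = 100·exp(−π·0.671/√0.5497) = 5.82%.

5.82%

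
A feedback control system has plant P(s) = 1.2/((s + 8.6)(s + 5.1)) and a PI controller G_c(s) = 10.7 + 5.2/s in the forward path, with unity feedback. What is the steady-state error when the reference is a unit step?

The open loop G_c(s)P(s) has a pole at the origin (type 1), so the static position error constant is infinite and e_ss = 1/(1+∞) = 0.

0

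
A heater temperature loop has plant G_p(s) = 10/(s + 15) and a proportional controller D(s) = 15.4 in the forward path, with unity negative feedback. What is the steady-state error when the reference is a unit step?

The loop is type 0. Static position error constant K_pos = D(0)·G_p(0) = 15.4·0.6667 = 10.27.
Steady-state error to a unit step: e_ss = 1/(1+K_pos) = 1/11.27 = 0.0888.

0.0888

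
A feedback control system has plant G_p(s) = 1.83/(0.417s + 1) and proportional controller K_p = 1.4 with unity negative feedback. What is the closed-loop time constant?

Closed loop: T(s) = K_p·G_p/(1+K_p·G_p) = 2.562/(0.417s + 1 + 2.562), with pole at s = −(1 + 2.562)/0.417 = −8.542.
Closed-loop time constant τ = 1/8.542 = 0.117 s.

τ = 0.117 s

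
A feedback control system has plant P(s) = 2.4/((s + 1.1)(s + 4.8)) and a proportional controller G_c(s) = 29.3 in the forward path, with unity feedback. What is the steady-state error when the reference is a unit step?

The loop is type 0. Static position error constant K_pos = G_c(0)·P(0) = 29.3·0.4545 = 13.32.
Steady-state error to a unit step: e_ss = 1/(1+K_pos) = 1/14.32 = 0.0698.

0.0698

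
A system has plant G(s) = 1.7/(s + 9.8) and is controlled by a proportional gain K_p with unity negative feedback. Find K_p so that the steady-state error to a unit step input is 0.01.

K_p = 571

Steady-state error for a unit step on this type-0 loop is 1/(1 + K_p·G(0)).
G(0) = 0.1735. Require 1/(1 + K_p·0.1735) = 0.01, so 1 + 0.1735·K_p = 100.
K_p = (100 − 1)/0.1735 = 571.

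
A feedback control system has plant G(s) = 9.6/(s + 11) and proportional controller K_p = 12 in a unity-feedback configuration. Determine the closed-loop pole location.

s = -126.2

Closed-loop transfer function: T(s) = K_p·G(s)/(1 + K_p·G(s)) = 115.2/(s + 11 + 115.2) = 115.2/(s + 126.2).
The closed-loop pole is at s = −126.2.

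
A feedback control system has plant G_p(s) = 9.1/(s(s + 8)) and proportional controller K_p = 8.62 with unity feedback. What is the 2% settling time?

T_s ≈ 1 s

The closed-loop denominator s² + 8s + 78.44 gives ω_n = √78.44 = 8.857 and ζ = 8/(2ω_n) = 0.4516.
2% settling time T_s ≈ 4/(ζω_n) = 4/4 = 1 s.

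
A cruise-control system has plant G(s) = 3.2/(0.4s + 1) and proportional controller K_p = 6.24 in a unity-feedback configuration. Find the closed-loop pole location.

Closed loop: T(s) = K_p·G/(1+K_p·G) = 19.97/(0.4s + 1 + 19.97), with pole at s = −(1 + 19.97)/0.4 = −52.42.

s = -52.42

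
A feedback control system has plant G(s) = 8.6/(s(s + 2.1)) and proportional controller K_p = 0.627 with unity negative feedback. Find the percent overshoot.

From 1 + K_pG(s) = 0: s² + 2.1s + 5.392 = 0 ⇒ ω_n = 2.322, ζ = 0.4522.
%OS = 100·exp(−πζ/√(1−ζ²)) = 100·exp(−π·0.4522/√0.7955) = 20.3%.

20.3%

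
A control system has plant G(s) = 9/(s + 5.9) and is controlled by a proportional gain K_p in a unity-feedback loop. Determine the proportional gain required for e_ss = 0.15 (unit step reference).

For a type-0 loop with proportional control, e_ss = 1/(1 + K_p·G(0)).
G(0) = 1.525. Require 1/(1 + K_p·1.525) = 0.15, so 1 + 1.525·K_p = 6.667.
K_p = (6.667 − 1)/1.525 = 3.71.

K_p = 3.71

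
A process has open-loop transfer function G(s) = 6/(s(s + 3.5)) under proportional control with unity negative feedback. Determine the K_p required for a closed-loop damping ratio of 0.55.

Closed-loop characteristic equation: s² + 3.5s + K_p·6 = 0.
So ω_n = √(6K_p) and 2ζω_n = 3.5, giving ζ = 3.5/(2√(6K_p)).
Setting ζ = 0.55: √(6K_p) = 3.5/(2·0.55) = 3.182, so K_p = 10.12/6 = 1.69.

K_p = 1.69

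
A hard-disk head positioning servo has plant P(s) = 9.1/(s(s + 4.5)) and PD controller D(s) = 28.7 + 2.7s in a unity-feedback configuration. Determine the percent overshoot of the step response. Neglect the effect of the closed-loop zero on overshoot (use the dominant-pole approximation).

Forward path: (28.7 + 2.7s)·9.1/(s(s+4.5)). The closed-loop characteristic equation is s² + (4.5 + 9.1·2.7)s + 9.1·28.7 = 0.
That is s² + 29.07s + 261.2 = 0, so ω_n = 16.16 rad/s and ζ = 29.07/(2·16.16) = 0.8994.
%OS = 100·exp(−πζ/√(1−ζ²)) = 0.156%.

0.156%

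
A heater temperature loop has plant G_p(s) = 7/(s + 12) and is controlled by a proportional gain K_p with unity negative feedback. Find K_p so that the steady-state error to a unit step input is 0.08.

K_p = 19.7

The loop is type 0, so e_ss(step) = 1/(1 + K_pos) with K_pos = K_p·G_p(0).
G_p(0) = 0.5833. Require 1/(1 + K_p·0.5833) = 0.08, so 1 + 0.5833·K_p = 12.5.
K_p = (12.5 − 1)/0.5833 = 19.7.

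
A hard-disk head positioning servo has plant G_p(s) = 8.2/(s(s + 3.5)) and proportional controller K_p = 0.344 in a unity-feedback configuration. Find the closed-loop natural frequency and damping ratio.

ω_n = 1.68 rad/s, ζ = 1.04

1 + K_p·G_p(s) = 0 gives s² + 3.5s + 2.821 = 0.
So ω_n² = 2.821 ⇒ ω_n = 1.68 rad/s, and ζ = 3.5/(2ω_n) = 1.04.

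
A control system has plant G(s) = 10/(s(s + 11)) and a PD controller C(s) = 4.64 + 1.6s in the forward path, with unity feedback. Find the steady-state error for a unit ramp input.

The loop has one pole at the origin (type 1). Velocity error constant K_v = lim_{s→0} s·C(s)G(s) = 4.64·10/11 = 4.218.
Steady-state error to a unit ramp: e_ss = 1/K_v = 0.237.

0.237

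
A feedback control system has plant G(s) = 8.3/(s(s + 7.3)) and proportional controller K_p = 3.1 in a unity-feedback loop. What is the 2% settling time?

From 1 + K_pG(s) = 0: s² + 7.3s + 25.73 = 0 ⇒ ω_n = 5.072, ζ = 0.7196.
2% settling time T_s ≈ 4/(ζω_n) = 4/3.65 = 1.1 s.

T_s ≈ 1.1 s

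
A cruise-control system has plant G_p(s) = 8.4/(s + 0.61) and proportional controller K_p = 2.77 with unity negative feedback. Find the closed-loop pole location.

s = -23.88

Closed-loop transfer function: T(s) = K_p·G_p(s)/(1 + K_p·G_p(s)) = 23.27/(s + 0.61 + 23.27) = 23.27/(s + 23.88).
The closed-loop pole is at s = −23.88.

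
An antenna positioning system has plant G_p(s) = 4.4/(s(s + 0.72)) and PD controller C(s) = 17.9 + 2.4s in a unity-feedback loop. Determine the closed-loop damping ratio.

Forward path: (17.9 + 2.4s)·4.4/(s(s+0.72)). The closed-loop characteristic equation is s² + (0.72 + 4.4·2.4)s + 4.4·17.9 = 0.
That is s² + 11.28s + 78.76 = 0, so ω_n = 8.875 rad/s and ζ = 11.28/(2·8.875) = 0.6355.

ζ = 0.636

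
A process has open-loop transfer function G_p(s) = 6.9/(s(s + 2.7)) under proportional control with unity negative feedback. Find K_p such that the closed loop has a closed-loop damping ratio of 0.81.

K_p = 0.403

Closed-loop characteristic equation: s² + 2.7s + K_p·6.9 = 0.
So ω_n = √(6.9K_p) and 2ζω_n = 2.7, giving ζ = 2.7/(2√(6.9K_p)).
Setting ζ = 0.81: √(6.9K_p) = 2.7/(2·0.81) = 1.667, so K_p = 2.778/6.9 = 0.403.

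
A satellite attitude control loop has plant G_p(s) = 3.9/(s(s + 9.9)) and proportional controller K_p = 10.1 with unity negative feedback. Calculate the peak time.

Closed-loop characteristic equation: s² + 9.9s + 39.39 = 0, so ω_n = 6.276 rad/s and ζ = 9.9/(2·6.276) = 0.7887.
Damped frequency ω_d = ω_n√(1−ζ²) = 3.858 rad/s, so peak time T_p = π/ω_d = 0.814 s.

T_p = 0.814 s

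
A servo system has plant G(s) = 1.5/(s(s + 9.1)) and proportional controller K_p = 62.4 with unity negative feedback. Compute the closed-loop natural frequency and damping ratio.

ω_n = 9.67 rad/s, ζ = 0.47

With unity feedback the closed-loop characteristic equation is s² + 9.1s + 62.4·1.5 = s² + 9.1s + 93.6 = 0.
Matching s² + 2ζω_n s + ω_n²: ω_n = √93.6 = 9.675 rad/s and 2ζω_n = 9.1, so ζ = 9.1/(2·9.675) = 0.47.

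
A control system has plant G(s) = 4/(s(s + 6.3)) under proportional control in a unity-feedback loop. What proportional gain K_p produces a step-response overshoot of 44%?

K_p = 38.8

From %OS = 100·exp(−πζ/√(1−ζ²)) = 44%, ζ = −ln(0.44)/√(π²+ln²(0.44)) = 0.2528.
Characteristic equation s² + 6.3s + 4K_p = 0 gives ζ = 6.3/(2√(4K_p)).
Setting ζ = 0.2528: √(4K_p) = 6.3/(2·0.2528) = 12.46, so K_p = 155.2/4 = 38.8.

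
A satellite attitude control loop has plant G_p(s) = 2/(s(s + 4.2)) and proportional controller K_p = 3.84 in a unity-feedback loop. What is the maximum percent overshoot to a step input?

From 1 + K_pG_p(s) = 0: s² + 4.2s + 7.68 = 0 ⇒ ω_n = 2.771, ζ = 0.7578.
%OS = 100·exp(−πζ/√(1−ζ²)) = 100·exp(−π·0.7578/√0.4258) = 2.6%.

2.6%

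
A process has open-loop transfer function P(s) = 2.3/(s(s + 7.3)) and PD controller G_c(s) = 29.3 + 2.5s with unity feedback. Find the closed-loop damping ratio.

ζ = 0.795

Forward path: (29.3 + 2.5s)·2.3/(s(s+7.3)). The closed-loop characteristic equation is s² + (7.3 + 2.3·2.5)s + 2.3·29.3 = 0.
That is s² + 13.05s + 67.39 = 0, so ω_n = 8.209 rad/s and ζ = 13.05/(2·8.209) = 0.7948.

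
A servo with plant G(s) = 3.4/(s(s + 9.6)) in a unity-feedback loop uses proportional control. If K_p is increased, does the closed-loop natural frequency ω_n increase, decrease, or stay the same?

increase

ω_n = √(3.4·K_p), which grows with K_p.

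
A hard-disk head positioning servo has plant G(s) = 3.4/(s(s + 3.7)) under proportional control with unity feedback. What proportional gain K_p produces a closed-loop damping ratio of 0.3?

K_p = 11.2

Closed-loop characteristic equation: s² + 3.7s + K_p·3.4 = 0.
So ω_n = √(3.4K_p) and 2ζω_n = 3.7, giving ζ = 3.7/(2√(3.4K_p)).
Setting ζ = 0.3: √(3.4K_p) = 3.7/(2·0.3) = 6.167, so K_p = 38.03/3.4 = 11.2.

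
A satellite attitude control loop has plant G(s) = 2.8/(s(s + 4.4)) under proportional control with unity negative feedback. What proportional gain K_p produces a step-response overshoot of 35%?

K_p = 17.2

From %OS = 100·exp(−πζ/√(1−ζ²)) = 35%, ζ = −ln(0.35)/√(π²+ln²(0.35)) = 0.3169.
Characteristic equation s² + 4.4s + 2.8K_p = 0 gives ζ = 4.4/(2√(2.8K_p)).
Setting ζ = 0.3169: √(2.8K_p) = 4.4/(2·0.3169) = 6.941, so K_p = 48.18/2.8 = 17.2.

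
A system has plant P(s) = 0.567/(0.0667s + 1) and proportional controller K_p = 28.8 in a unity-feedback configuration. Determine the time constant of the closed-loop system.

τ = 0.00385 s

Closed loop: T(s) = K_p·P/(1+K_p·P) = 16.33/(0.0667s + 1 + 16.33), with pole at s = −(1 + 16.33)/0.0667 = −259.8.
Closed-loop time constant τ = 1/259.8 = 0.00385 s.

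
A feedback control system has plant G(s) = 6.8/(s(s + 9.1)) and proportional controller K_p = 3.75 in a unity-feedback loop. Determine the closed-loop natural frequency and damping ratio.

ω_n = 5.05 rad/s, ζ = 0.901

With unity feedback the closed-loop characteristic equation is s² + 9.1s + 3.75·6.8 = s² + 9.1s + 25.5 = 0.
So ω_n² = 25.5 ⇒ ω_n = 5.05 rad/s, and ζ = 9.1/(2ω_n) = 0.901.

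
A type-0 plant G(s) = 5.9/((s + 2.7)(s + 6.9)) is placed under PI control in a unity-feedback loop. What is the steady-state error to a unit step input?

0

The PI controller's integrator makes the forward path type 1, so e_ss to a step is zero.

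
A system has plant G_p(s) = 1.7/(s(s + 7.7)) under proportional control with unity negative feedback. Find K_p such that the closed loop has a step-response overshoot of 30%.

K_p = 68.1

From %OS = 100·exp(−πζ/√(1−ζ²)) = 30%, ζ = −ln(0.3)/√(π²+ln²(0.3)) = 0.3579.
Characteristic equation s² + 7.7s + 1.7K_p = 0 gives ζ = 7.7/(2√(1.7K_p)).
Setting ζ = 0.3579: √(1.7K_p) = 7.7/(2·0.3579) = 10.76, so K_p = 115.7/1.7 = 68.1.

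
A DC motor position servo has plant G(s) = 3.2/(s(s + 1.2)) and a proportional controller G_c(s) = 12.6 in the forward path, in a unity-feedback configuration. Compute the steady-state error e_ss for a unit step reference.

0

The open loop G_c(s)G(s) has a pole at the origin (type 1), so the static position error constant is infinite and e_ss = 1/(1+∞) = 0.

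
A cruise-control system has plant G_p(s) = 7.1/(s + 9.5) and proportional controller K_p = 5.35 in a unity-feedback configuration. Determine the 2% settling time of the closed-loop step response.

T_s ≈ 0.0842 s

Closed-loop transfer function: T(s) = K_p·G_p(s)/(1 + K_p·G_p(s)) = 37.98/(s + 9.5 + 37.98) = 37.98/(s + 47.48).
Time constant τ = 1/47.48 = 0.02106 s, so the 2% settling time is about 4τ = 0.0842 s.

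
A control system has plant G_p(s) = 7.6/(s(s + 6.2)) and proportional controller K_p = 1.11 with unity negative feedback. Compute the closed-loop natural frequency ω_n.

1 + K_p·G_p(s) = 0 gives s² + 6.2s + 8.436 = 0.
So ω_n² = 8.436 ⇒ ω_n = 2.904 rad/s, and ζ = 6.2/(2ω_n) = 1.07.

ω_n = 2.9 rad/s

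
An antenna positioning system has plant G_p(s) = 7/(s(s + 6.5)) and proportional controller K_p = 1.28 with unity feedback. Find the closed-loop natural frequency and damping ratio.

ω_n = 2.99 rad/s, ζ = 1.09

With unity feedback the closed-loop characteristic equation is s² + 6.5s + 1.28·7 = s² + 6.5s + 8.96 = 0.
So ω_n² = 8.96 ⇒ ω_n = 2.993 rad/s, and ζ = 6.5/(2ω_n) = 1.09.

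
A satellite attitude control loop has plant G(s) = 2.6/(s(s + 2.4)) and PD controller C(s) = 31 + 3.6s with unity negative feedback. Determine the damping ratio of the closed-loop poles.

Forward path: (31 + 3.6s)·2.6/(s(s+2.4)). The closed-loop characteristic equation is s² + (2.4 + 2.6·3.6)s + 2.6·31 = 0.
That is s² + 11.76s + 80.6 = 0, so ω_n = 8.978 rad/s and ζ = 11.76/(2·8.978) = 0.655.

ζ = 0.655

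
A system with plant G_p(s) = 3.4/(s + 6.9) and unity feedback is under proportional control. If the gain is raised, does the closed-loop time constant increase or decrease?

Closed-loop pole is at s = −(6.9+K_p·3.4); larger K_p moves it further left, so τ = 1/(6.9+K_p·3.4) decreases.

decrease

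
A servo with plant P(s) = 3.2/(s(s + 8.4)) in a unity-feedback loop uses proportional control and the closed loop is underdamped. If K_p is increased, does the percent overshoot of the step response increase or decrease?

ζ = 8.4/(2√(3.2K_p)) decreases as K_p grows; lower damping means more overshoot.

increase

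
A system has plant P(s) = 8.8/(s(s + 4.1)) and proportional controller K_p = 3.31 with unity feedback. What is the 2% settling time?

Closed-loop characteristic equation: s² + 4.1s + 29.13 = 0, so ω_n = 5.397 rad/s and ζ = 4.1/(2·5.397) = 0.3798.
2% settling time T_s ≈ 4/(ζω_n) = 4/2.05 = 1.95 s.

T_s ≈ 1.95 s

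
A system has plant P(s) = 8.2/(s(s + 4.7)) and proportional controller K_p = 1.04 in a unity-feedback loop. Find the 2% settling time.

T_s ≈ 1.7 s

The closed-loop denominator s² + 4.7s + 8.528 gives ω_n = √8.528 = 2.92 and ζ = 4.7/(2ω_n) = 0.8047.
2% settling time T_s ≈ 4/(ζω_n) = 4/2.35 = 1.7 s.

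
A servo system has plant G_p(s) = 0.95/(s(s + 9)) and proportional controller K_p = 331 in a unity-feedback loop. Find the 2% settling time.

From 1 + K_pG_p(s) = 0: s² + 9s + 314.4 = 0 ⇒ ω_n = 17.73, ζ = 0.2538.
2% settling time T_s ≈ 4/(ζω_n) = 4/4.5 = 0.889 s.

T_s ≈ 0.889 s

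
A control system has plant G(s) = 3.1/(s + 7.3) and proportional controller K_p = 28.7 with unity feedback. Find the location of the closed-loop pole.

s = -96.27

Closed-loop transfer function: T(s) = K_p·G(s)/(1 + K_p·G(s)) = 88.97/(s + 7.3 + 88.97) = 88.97/(s + 96.27).
The closed-loop pole is at s = −96.27.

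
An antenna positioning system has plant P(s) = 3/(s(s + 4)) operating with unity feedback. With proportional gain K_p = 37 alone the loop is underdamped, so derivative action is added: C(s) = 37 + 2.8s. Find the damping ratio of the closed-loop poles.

ζ = 0.588

Forward path: (37 + 2.8s)·3/(s(s+4)). The closed-loop characteristic equation is s² + (4 + 3·2.8)s + 3·37 = 0.
That is s² + 12.4s + 111 = 0, so ω_n = 10.54 rad/s and ζ = 12.4/(2·10.54) = 0.5885.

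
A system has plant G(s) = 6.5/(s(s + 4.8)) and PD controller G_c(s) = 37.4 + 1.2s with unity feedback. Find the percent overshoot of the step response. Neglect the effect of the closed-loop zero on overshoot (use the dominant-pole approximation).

25%

Forward path: (37.4 + 1.2s)·6.5/(s(s+4.8)). The closed-loop characteristic equation is s² + (4.8 + 6.5·1.2)s + 6.5·37.4 = 0.
That is s² + 12.6s + 243.1 = 0, so ω_n = 15.59 rad/s and ζ = 12.6/(2·15.59) = 0.4041.
%OS = 100·exp(−πζ/√(1−ζ²)) = 25%.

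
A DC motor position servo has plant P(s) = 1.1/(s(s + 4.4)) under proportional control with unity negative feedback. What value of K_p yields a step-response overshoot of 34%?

From %OS = 100·exp(−πζ/√(1−ζ²)) = 34%, ζ = −ln(0.34)/√(π²+ln²(0.34)) = 0.3248.
Characteristic equation s² + 4.4s + 1.1K_p = 0 gives ζ = 4.4/(2√(1.1K_p)).
Setting ζ = 0.3248: √(1.1K_p) = 4.4/(2·0.3248) = 6.774, so K_p = 45.88/1.1 = 41.7.

K_p = 41.7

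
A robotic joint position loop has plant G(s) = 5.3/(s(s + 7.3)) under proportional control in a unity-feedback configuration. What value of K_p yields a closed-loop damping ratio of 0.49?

K_p = 10.5

Closed-loop characteristic equation: s² + 7.3s + K_p·5.3 = 0.
So ω_n = √(5.3K_p) and 2ζω_n = 7.3, giving ζ = 7.3/(2√(5.3K_p)).
Setting ζ = 0.49: √(5.3K_p) = 7.3/(2·0.49) = 7.449, so K_p = 55.49/5.3 = 10.5.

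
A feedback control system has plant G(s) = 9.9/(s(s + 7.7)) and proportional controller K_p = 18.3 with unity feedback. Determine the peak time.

Closed-loop characteristic equation: s² + 7.7s + 181.2 = 0, so ω_n = 13.46 rad/s and ζ = 7.7/(2·13.46) = 0.286.
Damped frequency ω_d = ω_n√(1−ζ²) = 12.9 rad/s, so peak time T_p = π/ω_d = 0.244 s.

T_p = 0.244 s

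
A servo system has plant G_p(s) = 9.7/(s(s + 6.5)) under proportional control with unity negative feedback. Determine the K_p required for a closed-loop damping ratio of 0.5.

K_p = 4.36

Closed-loop characteristic equation: s² + 6.5s + K_p·9.7 = 0.
So ω_n = √(9.7K_p) and 2ζω_n = 6.5, giving ζ = 6.5/(2√(9.7K_p)).
Setting ζ = 0.5: √(9.7K_p) = 6.5/(2·0.5) = 6.5, so K_p = 42.25/9.7 = 4.36.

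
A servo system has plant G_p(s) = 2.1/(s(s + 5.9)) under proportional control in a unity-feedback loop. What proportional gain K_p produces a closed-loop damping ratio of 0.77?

K_p = 6.99

Closed-loop characteristic equation: s² + 5.9s + K_p·2.1 = 0.
So ω_n = √(2.1K_p) and 2ζω_n = 5.9, giving ζ = 5.9/(2√(2.1K_p)).
Setting ζ = 0.77: √(2.1K_p) = 5.9/(2·0.77) = 3.831, so K_p = 14.68/2.1 = 6.99.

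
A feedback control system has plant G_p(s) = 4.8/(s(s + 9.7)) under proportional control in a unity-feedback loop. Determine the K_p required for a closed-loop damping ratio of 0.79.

Closed-loop characteristic equation: s² + 9.7s + K_p·4.8 = 0.
So ω_n = √(4.8K_p) and 2ζω_n = 9.7, giving ζ = 9.7/(2√(4.8K_p)).
Setting ζ = 0.79: √(4.8K_p) = 9.7/(2·0.79) = 6.139, so K_p = 37.69/4.8 = 7.85.

K_p = 7.85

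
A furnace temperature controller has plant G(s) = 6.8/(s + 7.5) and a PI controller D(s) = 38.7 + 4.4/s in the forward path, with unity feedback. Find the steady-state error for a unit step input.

The open loop D(s)G(s) has a pole at the origin (type 1), so the static position error constant is infinite and e_ss = 1/(1+∞) = 0.

0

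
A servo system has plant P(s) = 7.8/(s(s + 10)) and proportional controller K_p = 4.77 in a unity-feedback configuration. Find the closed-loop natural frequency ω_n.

ω_n = 6.1 rad/s

With unity feedback the closed-loop characteristic equation is s² + 10s + 4.77·7.8 = s² + 10s + 37.21 = 0.
Matching s² + 2ζω_n s + ω_n²: ω_n = √37.21 = 6.1 rad/s and 2ζω_n = 10, so ζ = 10/(2·6.1) = 0.82.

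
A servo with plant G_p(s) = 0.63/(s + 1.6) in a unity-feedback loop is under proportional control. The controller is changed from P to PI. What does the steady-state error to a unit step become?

The integrator makes K_pos = lim_{s→0} C(s)G(s) infinite, so e_ss = 1/(1+K_pos) = 0.

0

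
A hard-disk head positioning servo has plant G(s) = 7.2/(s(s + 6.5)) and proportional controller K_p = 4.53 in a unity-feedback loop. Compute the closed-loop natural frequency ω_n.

1 + K_p·G(s) = 0 gives s² + 6.5s + 32.62 = 0.
Matching s² + 2ζω_n s + ω_n²: ω_n = √32.62 = 5.711 rad/s and 2ζω_n = 6.5, so ζ = 6.5/(2·5.711) = 0.569.

ω_n = 5.71 rad/s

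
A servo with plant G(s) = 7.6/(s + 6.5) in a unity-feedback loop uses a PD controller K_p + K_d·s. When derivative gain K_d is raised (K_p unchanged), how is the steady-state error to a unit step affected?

K_d affects only the transient (the s-coefficient); the DC loop gain, and hence e_ss, depends only on K_p.

unchanged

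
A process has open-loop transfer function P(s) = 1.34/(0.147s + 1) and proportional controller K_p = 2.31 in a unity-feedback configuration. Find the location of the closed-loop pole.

Closed loop: T(s) = K_p·P/(1+K_p·P) = 3.095/(0.147s + 1 + 3.095), with pole at s = −(1 + 3.095)/0.147 = −27.86.

s = -27.86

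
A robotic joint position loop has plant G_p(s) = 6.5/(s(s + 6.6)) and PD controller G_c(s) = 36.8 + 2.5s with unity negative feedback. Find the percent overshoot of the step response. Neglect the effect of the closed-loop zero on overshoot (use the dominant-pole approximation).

3.2%

Forward path: (36.8 + 2.5s)·6.5/(s(s+6.6)). The closed-loop characteristic equation is s² + (6.6 + 6.5·2.5)s + 6.5·36.8 = 0.
That is s² + 22.85s + 239.2 = 0, so ω_n = 15.47 rad/s and ζ = 22.85/(2·15.47) = 0.7387.
%OS = 100·exp(−πζ/√(1−ζ²)) = 3.2%.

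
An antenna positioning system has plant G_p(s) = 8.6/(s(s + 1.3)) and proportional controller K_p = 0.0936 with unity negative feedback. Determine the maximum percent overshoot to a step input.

3.68%

The closed-loop denominator s² + 1.3s + 0.805 gives ω_n = √0.805 = 0.8972 and ζ = 1.3/(2ω_n) = 0.7245.
%OS = 100·exp(−πζ/√(1−ζ²)) = 100·exp(−π·0.7245/√0.4751) = 3.68%.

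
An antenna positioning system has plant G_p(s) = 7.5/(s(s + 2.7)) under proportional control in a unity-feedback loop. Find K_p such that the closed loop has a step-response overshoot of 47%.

K_p = 4.45

From %OS = 100·exp(−πζ/√(1−ζ²)) = 47%, ζ = −ln(0.47)/√(π²+ln²(0.47)) = 0.2337.
Characteristic equation s² + 2.7s + 7.5K_p = 0 gives ζ = 2.7/(2√(7.5K_p)).
Setting ζ = 0.2337: √(7.5K_p) = 2.7/(2·0.2337) = 5.777, so K_p = 33.38/7.5 = 4.45.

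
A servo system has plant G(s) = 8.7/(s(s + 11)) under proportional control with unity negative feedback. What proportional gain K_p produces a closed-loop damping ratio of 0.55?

Closed-loop characteristic equation: s² + 11s + K_p·8.7 = 0.
So ω_n = √(8.7K_p) and 2ζω_n = 11, giving ζ = 11/(2√(8.7K_p)).
Setting ζ = 0.55: √(8.7K_p) = 11/(2·0.55) = 10, so K_p = 100/8.7 = 11.5.

K_p = 11.5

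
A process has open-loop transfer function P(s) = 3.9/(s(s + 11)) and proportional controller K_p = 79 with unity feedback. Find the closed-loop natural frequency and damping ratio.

The closed-loop denominator is s(s+11) + 79·3.9 = s² + 11s + 308.1.
Matching s² + 2ζω_n s + ω_n²: ω_n = √308.1 = 17.55 rad/s and 2ζω_n = 11, so ζ = 11/(2·17.55) = 0.313.

ω_n = 17.6 rad/s, ζ = 0.313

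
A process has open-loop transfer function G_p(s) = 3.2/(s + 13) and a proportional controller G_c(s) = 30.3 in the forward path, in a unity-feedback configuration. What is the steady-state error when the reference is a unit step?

0.118

The loop is type 0. Static position error constant K_pos = G_c(0)·G_p(0) = 30.3·0.2462 = 7.458.
Steady-state error to a unit step: e_ss = 1/(1+K_pos) = 1/8.458 = 0.118.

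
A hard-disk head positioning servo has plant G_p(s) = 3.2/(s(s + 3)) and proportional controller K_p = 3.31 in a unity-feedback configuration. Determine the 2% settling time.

T_s ≈ 2.67 s

From 1 + K_pG_p(s) = 0: s² + 3s + 10.59 = 0 ⇒ ω_n = 3.255, ζ = 0.4609.
2% settling time T_s ≈ 4/(ζω_n) = 4/1.5 = 2.67 s.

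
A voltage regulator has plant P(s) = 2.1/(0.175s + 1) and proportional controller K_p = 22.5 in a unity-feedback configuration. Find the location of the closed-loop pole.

s = -275.7

Closed loop: T(s) = K_p·P/(1+K_p·P) = 47.25/(0.175s + 1 + 47.25), with pole at s = −(1 + 47.25)/0.175 = −275.7.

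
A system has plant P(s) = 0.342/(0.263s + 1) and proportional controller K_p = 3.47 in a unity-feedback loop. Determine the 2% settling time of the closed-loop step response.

T_s ≈ 0.481 s

Closed loop: T(s) = K_p·P/(1+K_p·P) = 1.187/(0.263s + 1 + 1.187), with pole at s = −(1 + 1.187)/0.263 = −8.315.
τ = 1/8.315 = 0.1203 s, so 2% settling time ≈ 4τ = 0.481 s.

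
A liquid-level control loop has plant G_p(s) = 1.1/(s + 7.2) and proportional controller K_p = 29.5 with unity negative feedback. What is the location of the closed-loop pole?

Closed-loop transfer function: T(s) = K_p·G_p(s)/(1 + K_p·G_p(s)) = 32.45/(s + 7.2 + 32.45) = 32.45/(s + 39.65).
The closed-loop pole is at s = −39.65.

s = -39.65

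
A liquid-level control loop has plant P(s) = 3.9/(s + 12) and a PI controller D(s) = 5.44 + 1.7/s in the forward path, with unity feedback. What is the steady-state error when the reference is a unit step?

0

The open loop D(s)P(s) has a pole at the origin (type 1), so the static position error constant is infinite and e_ss = 1/(1+∞) = 0.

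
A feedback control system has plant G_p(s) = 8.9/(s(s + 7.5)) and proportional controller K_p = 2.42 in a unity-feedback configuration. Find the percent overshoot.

1.34%

Closed-loop characteristic equation: s² + 7.5s + 21.54 = 0, so ω_n = 4.641 rad/s and ζ = 7.5/(2·4.641) = 0.808.
%OS = 100·exp(−πζ/√(1−ζ²)) = 100·exp(−π·0.808/√0.3471) = 1.34%.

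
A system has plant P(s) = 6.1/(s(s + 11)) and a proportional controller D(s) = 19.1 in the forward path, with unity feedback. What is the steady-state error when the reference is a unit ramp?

0.0944

The loop has one pole at the origin (type 1). Velocity error constant K_v = lim_{s→0} s·D(s)P(s) = 19.1·6.1/11 = 10.59.
Steady-state error to a unit ramp: e_ss = 1/K_v = 0.0944.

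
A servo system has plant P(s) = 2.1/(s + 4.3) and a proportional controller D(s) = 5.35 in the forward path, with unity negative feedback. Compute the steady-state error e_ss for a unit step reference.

0.277

The loop is type 0. Static position error constant K_pos = D(0)·P(0) = 5.35·0.4884 = 2.613.
Steady-state error to a unit step: e_ss = 1/(1+K_pos) = 1/3.613 = 0.277.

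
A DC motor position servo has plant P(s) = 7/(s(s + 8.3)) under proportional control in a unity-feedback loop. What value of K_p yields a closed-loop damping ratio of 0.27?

K_p = 33.7

Closed-loop characteristic equation: s² + 8.3s + K_p·7 = 0.
So ω_n = √(7K_p) and 2ζω_n = 8.3, giving ζ = 8.3/(2√(7K_p)).
Setting ζ = 0.27: √(7K_p) = 8.3/(2·0.27) = 15.37, so K_p = 236.2/7 = 33.7.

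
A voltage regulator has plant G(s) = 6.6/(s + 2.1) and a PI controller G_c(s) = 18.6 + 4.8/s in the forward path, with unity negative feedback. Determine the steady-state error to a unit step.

The open loop G_c(s)G(s) has a pole at the origin (type 1), so the static position error constant is infinite and e_ss = 1/(1+∞) = 0.

0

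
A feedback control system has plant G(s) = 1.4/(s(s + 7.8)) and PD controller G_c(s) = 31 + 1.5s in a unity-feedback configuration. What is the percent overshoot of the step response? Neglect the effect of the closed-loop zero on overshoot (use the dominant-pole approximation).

Forward path: (31 + 1.5s)·1.4/(s(s+7.8)). The closed-loop characteristic equation is s² + (7.8 + 1.4·1.5)s + 1.4·31 = 0.
That is s² + 9.9s + 43.4 = 0, so ω_n = 6.588 rad/s and ζ = 9.9/(2·6.588) = 0.7514.
%OS = 100·exp(−πζ/√(1−ζ²)) = 2.8%.

2.8%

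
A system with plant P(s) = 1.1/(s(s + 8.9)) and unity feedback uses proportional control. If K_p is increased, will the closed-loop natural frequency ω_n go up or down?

increase

ω_n = √(1.1·K_p), which grows with K_p.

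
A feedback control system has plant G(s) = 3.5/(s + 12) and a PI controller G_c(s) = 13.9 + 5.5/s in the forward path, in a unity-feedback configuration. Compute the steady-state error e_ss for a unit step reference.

0

The open loop G_c(s)G(s) has a pole at the origin (type 1), so the static position error constant is infinite and e_ss = 1/(1+∞) = 0.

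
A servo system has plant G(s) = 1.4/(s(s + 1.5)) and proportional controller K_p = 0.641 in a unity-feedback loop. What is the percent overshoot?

From 1 + K_pG(s) = 0: s² + 1.5s + 0.8974 = 0 ⇒ ω_n = 0.9473, ζ = 0.7917.
%OS = 100·exp(−πζ/√(1−ζ²)) = 100·exp(−π·0.7917/√0.3732) = 1.71%.

1.71%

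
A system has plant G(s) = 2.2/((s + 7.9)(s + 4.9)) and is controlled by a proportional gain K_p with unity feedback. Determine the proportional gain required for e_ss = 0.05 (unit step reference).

K_p = 334

Steady-state error for a unit step on this type-0 loop is 1/(1 + K_p·G(0)).
G(0) = 0.05683. Require 1/(1 + K_p·0.05683) = 0.05, so 1 + 0.05683·K_p = 20.
K_p = (20 − 1)/0.05683 = 334.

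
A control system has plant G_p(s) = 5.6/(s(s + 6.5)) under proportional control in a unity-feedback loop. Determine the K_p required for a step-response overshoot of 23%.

From %OS = 100·exp(−πζ/√(1−ζ²)) = 23%, ζ = −ln(0.23)/√(π²+ln²(0.23)) = 0.4237.
Characteristic equation s² + 6.5s + 5.6K_p = 0 gives ζ = 6.5/(2√(5.6K_p)).
Setting ζ = 0.4237: √(5.6K_p) = 6.5/(2·0.4237) = 7.67, so K_p = 58.83/5.6 = 10.5.

K_p = 10.5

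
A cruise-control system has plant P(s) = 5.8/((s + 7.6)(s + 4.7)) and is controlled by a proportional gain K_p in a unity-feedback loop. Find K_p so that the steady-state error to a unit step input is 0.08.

K_p = 70.8

The loop is type 0, so e_ss(step) = 1/(1 + K_pos) with K_pos = K_p·P(0).
P(0) = 0.1624. Require 1/(1 + K_p·0.1624) = 0.08, so 1 + 0.1624·K_p = 12.5.
K_p = (12.5 − 1)/0.1624 = 70.8.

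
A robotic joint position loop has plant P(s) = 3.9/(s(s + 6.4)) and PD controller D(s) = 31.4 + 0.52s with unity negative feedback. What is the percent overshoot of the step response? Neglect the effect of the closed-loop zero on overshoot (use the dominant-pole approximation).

27.4%

Forward path: (31.4 + 0.52s)·3.9/(s(s+6.4)). The closed-loop characteristic equation is s² + (6.4 + 3.9·0.52)s + 3.9·31.4 = 0.
That is s² + 8.428s + 122.5 = 0, so ω_n = 11.07 rad/s and ζ = 8.428/(2·11.07) = 0.3808.
%OS = 100·exp(−πζ/√(1−ζ²)) = 27.4%.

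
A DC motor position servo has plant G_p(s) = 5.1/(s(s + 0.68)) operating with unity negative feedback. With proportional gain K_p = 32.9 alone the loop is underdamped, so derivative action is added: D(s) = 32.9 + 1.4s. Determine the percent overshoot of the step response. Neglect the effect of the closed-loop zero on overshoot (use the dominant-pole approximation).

Forward path: (32.9 + 1.4s)·5.1/(s(s+0.68)). The closed-loop characteristic equation is s² + (0.68 + 5.1·1.4)s + 5.1·32.9 = 0.
That is s² + 7.82s + 167.8 = 0, so ω_n = 12.95 rad/s and ζ = 7.82/(2·12.95) = 0.3019.
%OS = 100·exp(−πζ/√(1−ζ²)) = 37%.

37%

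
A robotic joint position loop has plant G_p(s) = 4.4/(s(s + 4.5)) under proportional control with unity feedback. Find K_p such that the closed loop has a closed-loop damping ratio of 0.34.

Closed-loop characteristic equation: s² + 4.5s + K_p·4.4 = 0.
So ω_n = √(4.4K_p) and 2ζω_n = 4.5, giving ζ = 4.5/(2√(4.4K_p)).
Setting ζ = 0.34: √(4.4K_p) = 4.5/(2·0.34) = 6.618, so K_p = 43.79/4.4 = 9.95.

K_p = 9.95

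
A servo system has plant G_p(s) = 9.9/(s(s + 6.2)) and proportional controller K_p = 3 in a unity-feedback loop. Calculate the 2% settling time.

Closed-loop characteristic equation: s² + 6.2s + 29.7 = 0, so ω_n = 5.45 rad/s and ζ = 6.2/(2·5.45) = 0.5688.
2% settling time T_s ≈ 4/(ζω_n) = 4/3.1 = 1.29 s.

T_s ≈ 1.29 s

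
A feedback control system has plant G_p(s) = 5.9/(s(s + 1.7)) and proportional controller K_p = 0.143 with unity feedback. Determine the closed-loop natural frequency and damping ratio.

ω_n = 0.919 rad/s, ζ = 0.925

With unity feedback the closed-loop characteristic equation is s² + 1.7s + 0.143·5.9 = s² + 1.7s + 0.8437 = 0.
Matching s² + 2ζω_n s + ω_n²: ω_n = √0.8437 = 0.9185 rad/s and 2ζω_n = 1.7, so ζ = 1.7/(2·0.9185) = 0.925.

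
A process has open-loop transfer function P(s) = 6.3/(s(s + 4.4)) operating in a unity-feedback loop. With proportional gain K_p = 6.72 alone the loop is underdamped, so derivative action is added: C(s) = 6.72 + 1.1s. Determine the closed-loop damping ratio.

Forward path: (6.72 + 1.1s)·6.3/(s(s+4.4)). The closed-loop characteristic equation is s² + (4.4 + 6.3·1.1)s + 6.3·6.72 = 0.
That is s² + 11.33s + 42.34 = 0, so ω_n = 6.507 rad/s and ζ = 11.33/(2·6.507) = 0.8707.

ζ = 0.871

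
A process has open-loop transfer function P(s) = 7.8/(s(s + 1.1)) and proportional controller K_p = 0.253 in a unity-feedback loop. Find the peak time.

Closed-loop characteristic equation: s² + 1.1s + 1.973 = 0, so ω_n = 1.405 rad/s and ζ = 1.1/(2·1.405) = 0.3915.
Damped frequency ω_d = ω_n√(1−ζ²) = 1.293 rad/s, so peak time T_p = π/ω_d = 2.43 s.

T_p = 2.43 s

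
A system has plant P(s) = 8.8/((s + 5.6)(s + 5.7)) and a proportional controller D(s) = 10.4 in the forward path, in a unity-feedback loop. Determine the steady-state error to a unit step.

The loop is type 0. Static position error constant K_pos = D(0)·P(0) = 10.4·0.2757 = 2.867.
Steady-state error to a unit step: e_ss = 1/(1+K_pos) = 1/3.867 = 0.259.

0.259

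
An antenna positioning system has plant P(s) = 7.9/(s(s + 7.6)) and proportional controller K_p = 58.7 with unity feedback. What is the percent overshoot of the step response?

Closed-loop characteristic equation: s² + 7.6s + 463.7 = 0, so ω_n = 21.53 rad/s and ζ = 7.6/(2·21.53) = 0.1765.
%OS = 100·exp(−πζ/√(1−ζ²)) = 100·exp(−π·0.1765/√0.9689) = 56.9%.

56.9%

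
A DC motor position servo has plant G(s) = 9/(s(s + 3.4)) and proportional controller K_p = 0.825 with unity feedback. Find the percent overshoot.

8.14%

The closed-loop denominator s² + 3.4s + 7.425 gives ω_n = √7.425 = 2.725 and ζ = 3.4/(2ω_n) = 0.6239.
%OS = 100·exp(−πζ/√(1−ζ²)) = 100·exp(−π·0.6239/√0.6108) = 8.14%.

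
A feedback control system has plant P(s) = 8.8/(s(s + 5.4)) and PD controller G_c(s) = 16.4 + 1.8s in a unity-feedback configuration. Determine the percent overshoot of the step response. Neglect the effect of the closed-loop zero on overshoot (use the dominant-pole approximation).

Forward path: (16.4 + 1.8s)·8.8/(s(s+5.4)). The closed-loop characteristic equation is s² + (5.4 + 8.8·1.8)s + 8.8·16.4 = 0.
That is s² + 21.24s + 144.3 = 0, so ω_n = 12.01 rad/s and ζ = 21.24/(2·12.01) = 0.884.
%OS = 100·exp(−πζ/√(1−ζ²)) = 0.263%.

0.263%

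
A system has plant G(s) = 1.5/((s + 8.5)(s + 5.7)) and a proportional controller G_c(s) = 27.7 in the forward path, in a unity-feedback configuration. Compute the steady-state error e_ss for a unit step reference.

0.538

The loop is type 0. Static position error constant K_pos = G_c(0)·G(0) = 27.7·0.03096 = 0.8576.
Steady-state error to a unit step: e_ss = 1/(1+K_pos) = 1/1.858 = 0.538.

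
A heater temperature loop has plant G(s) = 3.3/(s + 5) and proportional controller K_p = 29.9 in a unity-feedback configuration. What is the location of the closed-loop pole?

Closed-loop transfer function: T(s) = K_p·G(s)/(1 + K_p·G(s)) = 98.67/(s + 5 + 98.67) = 98.67/(s + 103.7).
The closed-loop pole is at s = −103.7.

s = -103.7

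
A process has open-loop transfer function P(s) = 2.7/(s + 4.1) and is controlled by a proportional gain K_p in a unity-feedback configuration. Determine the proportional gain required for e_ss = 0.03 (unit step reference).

K_p = 49.1

Steady-state error for a unit step on this type-0 loop is 1/(1 + K_p·P(0)).
P(0) = 0.6585. Require 1/(1 + K_p·0.6585) = 0.03, so 1 + 0.6585·K_p = 33.33.
K_p = (33.33 − 1)/0.6585 = 49.1.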